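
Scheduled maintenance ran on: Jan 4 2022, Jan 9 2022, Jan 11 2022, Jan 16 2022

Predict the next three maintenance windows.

Jan 18 2022, Jan 23 2022, Jan 25 2022

Gaps: 5, 2, 5 days — not constant, but cyclic with period 2.
The events fall on every Tuesday and Sunday.
The following Tuesday is Jan 18 2022.
Next Sunday: Jan 23 2022.
Next Tuesday: Jan 25 2022.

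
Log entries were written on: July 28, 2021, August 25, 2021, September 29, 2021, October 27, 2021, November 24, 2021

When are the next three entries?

December 29, 2021; January 26, 2022; February 23, 2022

These are Wednesdays with 28, 35, 28, 28-day gaps.
Each is the final Wednesday of its month — September 29, 2021 is past the 28th, so '4th Wednesday' doesn't fit.
December 2021 ends with Wednesday December 29, 2021.
Last Wednesday of January 2022: January 26, 2022.
Last Wednesday of February 2022: February 23, 2022.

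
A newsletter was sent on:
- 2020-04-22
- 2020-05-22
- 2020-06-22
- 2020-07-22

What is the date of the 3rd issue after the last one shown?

Gaps: 30, 31, 30 days — not constant. Every event is on the 22nd of the month.
Pattern: the 22nd of each month.
August 2020: 2020-08-22.
Next: September 2020 → 2020-09-22.
Next: October 2020 → 2020-10-22.

2020-10-22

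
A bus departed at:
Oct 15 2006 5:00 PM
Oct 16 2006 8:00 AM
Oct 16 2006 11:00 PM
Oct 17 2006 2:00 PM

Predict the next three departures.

Gaps: 15, 15, 15 hours — each event is 15 hours after the previous one.
Oct 17 2006 2:00 PM + 15 h = Oct 18 2006 5:00 AM.
Oct 18 2006 5:00 AM + 15 h = Oct 18 2006 8:00 PM.
Oct 18 2006 8:00 PM + 15 h = Oct 19 2006 11:00 AM.

Oct 18 2006 5:00 AM, Oct 18 2006 8:00 PM, Oct 19 2006 11:00 AM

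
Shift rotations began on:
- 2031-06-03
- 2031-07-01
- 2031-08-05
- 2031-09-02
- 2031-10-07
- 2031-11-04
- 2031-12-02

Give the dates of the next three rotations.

2032-01-06, 2032-02-03, 2032-03-02

These are Tuesdays at 28- or 35-day spacing (28, 35, 28, 35, 28, 28).
The pattern: 1st Tuesday of the month.
1st Tuesday of January 2032: 2032-01-06.
February 2032 — 1st Tuesday is 2032-02-03.
March 2032 — 1st Tuesday is 2032-03-02.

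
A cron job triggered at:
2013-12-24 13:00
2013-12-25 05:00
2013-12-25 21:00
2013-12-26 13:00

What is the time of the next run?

Gaps: 16, 16, 16 hours — each event is 16 hours after the previous one.
2013-12-26 13:00 + 16 h = 2013-12-27 05:00.

2013-12-27 05:00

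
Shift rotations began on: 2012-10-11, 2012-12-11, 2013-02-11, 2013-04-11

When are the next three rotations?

Each date is the 11th; the gaps (61, 62, 59) track the month lengths.
The rule is the 11th of every 2 months.
Next: June 2013 → 2013-06-11.
August 2013: 2013-08-11.
Next: October 2013 → 2013-10-11.

2013-06-11, 2013-08-11, 2013-10-11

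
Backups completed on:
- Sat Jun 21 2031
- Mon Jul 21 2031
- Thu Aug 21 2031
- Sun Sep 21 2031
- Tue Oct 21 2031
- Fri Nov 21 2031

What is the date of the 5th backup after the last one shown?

Each date is the 21st; the gaps (30, 31, 31, 30, 31) track the month lengths.
The rule is the 21st of each month.
Next: December 2031 → Sun Dec 21 2031.
January 2032: Wed Jan 21 2032.
Next: February 2032 → Sat Feb 21 2032.
Next: March 2032 → Sun Mar 21 2032.
April 2032: Wed Apr 21 2032.

Wed Apr 21 2032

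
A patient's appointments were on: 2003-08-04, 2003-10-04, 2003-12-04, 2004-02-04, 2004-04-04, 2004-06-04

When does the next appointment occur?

2004-08-04

Each date is the 4th; the gaps (61, 61, 62, 60, 61) track the month lengths.
The rule is the 4th of every 2 months.
Next: August 2004 → 2004-08-04.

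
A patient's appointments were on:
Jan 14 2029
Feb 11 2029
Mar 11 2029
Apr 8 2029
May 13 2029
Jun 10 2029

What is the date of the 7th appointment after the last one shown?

Jan 13 2030

These are Sundays at 28- or 35-day spacing (28, 28, 28, 35, 28).
The pattern: 2nd Sunday of the month.
July 2029 — 2nd Sunday is Jul 8 2029.
2nd Sunday of August 2029: Aug 12 2029.
September 2029 — 2nd Sunday is Sep 9 2029.
October 2029 — 2nd Sunday is Oct 14 2029.
November 2029 — 2nd Sunday is Nov 11 2029.
December 2029 — 2nd Sunday is Dec 9 2029.
January 2030 — 2nd Sunday is Jan 13 2030.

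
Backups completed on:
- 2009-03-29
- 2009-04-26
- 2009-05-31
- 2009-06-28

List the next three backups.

2009-07-26, 2009-08-30, 2009-09-27

These are Sundays with 28, 35, 28-day gaps.
Each is the final Sunday of its month — 2009-03-29 is past the 28th, so '4th Sunday' doesn't fit.
Last Sunday of July 2009: 2009-07-26.
Last Sunday of August 2009: 2009-08-30.
September 2009 ends with Sunday 2009-09-27.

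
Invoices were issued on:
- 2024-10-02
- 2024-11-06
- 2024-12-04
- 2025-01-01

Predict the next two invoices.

These are Wednesdays at 28- or 35-day spacing (35, 28, 28).
The pattern: 1st Wednesday of the month.
February 2025 — 1st Wednesday is 2025-02-05.
1st Wednesday of March 2025: 2025-03-05.

2025-02-05, 2025-03-05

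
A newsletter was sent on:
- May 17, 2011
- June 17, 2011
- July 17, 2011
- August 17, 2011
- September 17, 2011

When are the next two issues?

October 17, 2011; November 17, 2011

The day-of-month is always 17 (31, 30, 31, 31 days between events).
So this recurs on the 17th of each month.
October 2011: October 17, 2011.
November 2011: November 17, 2011.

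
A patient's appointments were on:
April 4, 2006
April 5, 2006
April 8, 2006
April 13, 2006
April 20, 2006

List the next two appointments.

April 29, 2006; May 10, 2006

Intervals are 1, 3, 5, 7 days — an arithmetic progression with common difference 2.
Next gap: 9 days. April 20, 2006 + 9 days = April 29, 2006.
Next gap: 11 days. April 29, 2006 + 11 days = May 10, 2006.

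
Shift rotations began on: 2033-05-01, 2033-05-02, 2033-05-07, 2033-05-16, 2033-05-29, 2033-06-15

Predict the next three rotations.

2033-07-06, 2033-07-31, 2033-08-29

Intervals are 1, 5, 9, 13, 17 days — an arithmetic progression with common difference 4.
Next gap: 21 days. 2033-06-15 + 21 days = 2033-07-06.
Next gap: 25 days. 2033-07-06 + 25 days = 2033-07-31.
Next gap: 29 days. 2033-07-31 + 29 days = 2033-08-29.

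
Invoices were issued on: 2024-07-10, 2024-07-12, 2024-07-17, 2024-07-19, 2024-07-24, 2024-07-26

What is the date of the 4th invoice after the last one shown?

2024-08-09

Every event lands on a Wednesday or Friday (gaps cycle 2, 5, 2, 5, 2).
So the schedule is: every Wednesday and Friday.
The following Wednesday is 2024-07-31.
The following Friday is 2024-08-02.
The following Wednesday is 2024-08-07.
Next Friday: 2024-08-09.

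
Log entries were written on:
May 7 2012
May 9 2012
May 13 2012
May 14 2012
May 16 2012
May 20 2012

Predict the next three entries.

May 21 2012, May 23 2012, May 27 2012

Gaps: 2, 4, 1, 2, 4 days — not constant, but cyclic with period 3.
The events fall on every Monday, Wednesday and Sunday.
The following Monday is May 21 2012.
Next Wednesday: May 23 2012.
The following Sunday is May 27 2012.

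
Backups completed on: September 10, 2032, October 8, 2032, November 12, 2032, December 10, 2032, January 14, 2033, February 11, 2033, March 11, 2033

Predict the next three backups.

All dates are Fridays, 28, 35, 28, 35, 28, 28 days apart.
Specifically, the 2nd Friday of each month.
April 2033 — 2nd Friday is April 8, 2033.
May 2033 — 2nd Friday is May 13, 2033.
June 2033 — 2nd Friday is June 10, 2033.

April 8, 2033; May 13, 2033; June 10, 2033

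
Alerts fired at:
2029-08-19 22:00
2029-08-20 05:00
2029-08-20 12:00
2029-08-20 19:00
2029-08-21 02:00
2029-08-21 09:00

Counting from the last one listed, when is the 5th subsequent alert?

2029-08-22 20:00

Spacing: 7, 7, 7, 7, 7 h — constant 7 h.
2029-08-21 09:00 + 7 h = 2029-08-21 16:00.
2029-08-21 16:00 + 7 h = 2029-08-21 23:00.
2029-08-21 23:00 + 7 h = 2029-08-22 06:00.
2029-08-22 06:00 + 7 h = 2029-08-22 13:00.
2029-08-22 13:00 + 7 h = 2029-08-22 20:00.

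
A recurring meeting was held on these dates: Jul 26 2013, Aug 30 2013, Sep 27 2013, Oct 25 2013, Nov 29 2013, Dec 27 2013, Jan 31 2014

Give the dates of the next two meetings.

Feb 28 2014, Mar 28 2014

These are Fridays with 35, 28, 28, 35, 28, 35-day gaps.
Each is the final Friday of its month — Aug 30 2013 is past the 28th, so '4th Friday' doesn't fit.
February 2014 ends with Friday Feb 28 2014.
Last Friday of March 2014: Mar 28 2014.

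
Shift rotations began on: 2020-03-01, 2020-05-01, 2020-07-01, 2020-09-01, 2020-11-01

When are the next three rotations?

2021-01-01, 2021-03-01, 2021-05-01

Gaps: 61, 61, 62, 61 days — not constant. Every event is on the 1st of the month.
Pattern: the 1st of every 2 months.
January 2021: 2021-01-01.
March 2021: 2021-03-01.
May 2021: 2021-05-01.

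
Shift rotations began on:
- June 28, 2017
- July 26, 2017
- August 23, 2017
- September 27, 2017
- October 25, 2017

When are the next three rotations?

November 22, 2017; December 27, 2017; January 24, 2018

Gaps: 28, 28, 35, 28 days — a mix of 28 and 35. Every date is a Wednesday.
Each is the 4th Wednesday of its month.
4th Wednesday of November 2017: November 22, 2017.
4th Wednesday of December 2017: December 27, 2017.
4th Wednesday of January 2018: January 24, 2018.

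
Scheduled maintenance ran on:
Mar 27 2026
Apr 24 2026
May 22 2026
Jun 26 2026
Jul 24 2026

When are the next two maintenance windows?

Gaps: 28, 28, 35, 28 days — a mix of 28 and 35. Every date is a Friday.
Each is the 4th Friday of its month.
August 2026 — 4th Friday is Aug 28 2026.
September 2026 — 4th Friday is Sep 25 2026.

Aug 28 2026, Sep 25 2026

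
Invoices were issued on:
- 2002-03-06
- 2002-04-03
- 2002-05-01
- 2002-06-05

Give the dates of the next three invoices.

2002-07-03, 2002-08-07, 2002-09-04

These are Wednesdays at 28- or 35-day spacing (28, 28, 35).
The pattern: 1st Wednesday of the month.
July 2002 — 1st Wednesday is 2002-07-03.
1st Wednesday of August 2002: 2002-08-07.
September 2002 — 1st Wednesday is 2002-09-04.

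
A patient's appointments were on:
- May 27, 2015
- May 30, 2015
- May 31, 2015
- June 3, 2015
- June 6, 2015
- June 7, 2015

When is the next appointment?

The gap pattern 3, 1, 3, 3, 1 repeats every 3 events.
These are the Wednesdays, Saturdays and Sundays of each week.
The following Wednesday is June 10, 2015.

June 10, 2015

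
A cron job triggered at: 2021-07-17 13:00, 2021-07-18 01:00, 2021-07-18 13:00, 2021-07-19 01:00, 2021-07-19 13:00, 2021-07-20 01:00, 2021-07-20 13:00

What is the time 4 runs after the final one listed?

Gaps: 12, 12, 12, 12, 12, 12 hours — each event is 12 hours after the previous one.
2021-07-20 13:00 + 12 h = 2021-07-21 01:00.
2021-07-21 01:00 + 12 h = 2021-07-21 13:00.
2021-07-21 13:00 + 12 h = 2021-07-22 01:00.
2021-07-22 01:00 + 12 h = 2021-07-22 13:00.

2021-07-22 13:00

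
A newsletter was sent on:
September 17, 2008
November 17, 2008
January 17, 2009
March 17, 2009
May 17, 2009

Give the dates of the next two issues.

July 17, 2009; September 17, 2009

Gaps: 61, 61, 59, 61 days — not constant. Every event is on the 17th of the month.
Pattern: the 17th of every 2 months.
Next: July 2009 → July 17, 2009.
Next: September 2009 → September 17, 2009.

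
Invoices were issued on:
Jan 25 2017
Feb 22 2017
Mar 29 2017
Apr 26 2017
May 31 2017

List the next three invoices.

All Wednesdays; the gaps (28, 35, 28, 35) vary with month length.
This is the last Wednesday of each month.
June 2017 ends with Wednesday Jun 28 2017.
Last Wednesday of July 2017: Jul 26 2017.
Last Wednesday of August 2017: Aug 30 2017.

Jun 28 2017, Jul 26 2017, Aug 30 2017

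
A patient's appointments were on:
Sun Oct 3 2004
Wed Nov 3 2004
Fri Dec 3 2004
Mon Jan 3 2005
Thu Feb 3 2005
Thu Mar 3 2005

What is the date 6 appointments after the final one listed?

Sat Sep 3 2005

The day-of-month is always 3 (31, 30, 31, 31, 28 days between events).
So this recurs on the 3rd of each month.
April 2005: Sun Apr 3 2005.
Next: May 2005 → Tue May 3 2005.
Next: June 2005 → Fri Jun 3 2005.
July 2005: Sun Jul 3 2005.
August 2005: Wed Aug 3 2005.
Next: September 2005 → Sat Sep 3 2005.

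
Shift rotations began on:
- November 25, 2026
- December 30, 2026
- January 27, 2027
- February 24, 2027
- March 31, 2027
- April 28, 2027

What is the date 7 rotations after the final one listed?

All Wednesdays; the gaps (35, 28, 28, 35, 28) vary with month length.
This is the last Wednesday of each month.
May 2027 ends with Wednesday May 26, 2027.
Last Wednesday of June 2027: June 30, 2027.
Last Wednesday of July 2027: July 28, 2027.
August 2027 ends with Wednesday August 25, 2027.
September 2027 ends with Wednesday September 29, 2027.
Last Wednesday of October 2027: October 27, 2027.
Last Wednesday of November 2027: November 24, 2027.

November 24, 2027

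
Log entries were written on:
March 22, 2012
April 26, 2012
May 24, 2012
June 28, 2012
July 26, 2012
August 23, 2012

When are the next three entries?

September 27, 2012; October 25, 2012; November 22, 2012

All dates are Thursdays, 35, 28, 35, 28, 28 days apart.
Specifically, the 4th Thursday of each month.
September 2012 — 4th Thursday is September 27, 2012.
October 2012 — 4th Thursday is October 25, 2012.
4th Thursday of November 2012: November 22, 2012.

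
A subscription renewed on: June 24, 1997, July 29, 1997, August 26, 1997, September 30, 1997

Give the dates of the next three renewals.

October 28, 1997; November 25, 1997; December 30, 1997

These are Tuesdays with 35, 28, 35-day gaps.
Each is the final Tuesday of its month — July 29, 1997 is past the 28th, so '4th Tuesday' doesn't fit.
October 1997 ends with Tuesday October 28, 1997.
November 1997 ends with Tuesday November 25, 1997.
Last Tuesday of December 1997: December 30, 1997.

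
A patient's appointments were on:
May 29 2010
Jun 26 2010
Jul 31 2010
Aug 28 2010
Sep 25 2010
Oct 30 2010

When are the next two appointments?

Nov 27 2010, Dec 25 2010

Every date is a Saturday; gaps 28, 35, 28, 28, 35 days.
Each is the last Saturday of its month (at least one falls on the 29th or later, ruling out '4th Saturday').
November 2010 ends with Saturday Nov 27 2010.
December 2010 ends with Saturday Dec 25 2010.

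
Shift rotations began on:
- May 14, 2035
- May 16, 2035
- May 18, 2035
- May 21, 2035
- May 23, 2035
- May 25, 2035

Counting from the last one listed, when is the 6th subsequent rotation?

The gap pattern 2, 2, 3, 2, 2 repeats every 3 events.
These are the Mondays, Wednesdays and Fridays of each week.
The following Monday is May 28, 2035.
Next Wednesday: May 30, 2035.
The following Friday is June 1, 2035.
The following Monday is June 4, 2035.
The following Wednesday is June 6, 2035.
Next Friday: June 8, 2035.

June 8, 2035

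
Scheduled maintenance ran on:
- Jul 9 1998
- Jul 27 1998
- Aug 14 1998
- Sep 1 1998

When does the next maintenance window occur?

Sep 19 1998

Gaps between consecutive events: 18, 18, 18 days — a constant 18-day interval.
Sep 1 1998 + 18 days = Sep 19 1998.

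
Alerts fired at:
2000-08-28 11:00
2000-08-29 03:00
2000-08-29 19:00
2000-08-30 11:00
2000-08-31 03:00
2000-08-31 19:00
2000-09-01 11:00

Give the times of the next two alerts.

Spacing: 16, 16, 16, 16, 16, 16 h — constant 16 h.
2000-09-01 11:00 + 16 h = 2000-09-02 03:00.
2000-09-02 03:00 + 16 h = 2000-09-02 19:00.

2000-09-02 03:00, 2000-09-02 19:00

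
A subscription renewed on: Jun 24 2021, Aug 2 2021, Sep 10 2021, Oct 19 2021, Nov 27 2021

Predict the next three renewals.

Jan 5 2022, Feb 13 2022, Mar 24 2022

The spacing is 39, 39, 39, 39 days — always 39 days.
Nov 27 2021 + 39 days = Jan 5 2022.
Jan 5 2022 + 39 days = Feb 13 2022.
Feb 13 2022 + 39 days = Mar 24 2022.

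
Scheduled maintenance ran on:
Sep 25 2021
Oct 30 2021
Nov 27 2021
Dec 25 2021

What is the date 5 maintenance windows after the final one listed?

May 28 2022

Every date is a Saturday; gaps 35, 28, 28 days.
Each is the last Saturday of its month (at least one falls on the 29th or later, ruling out '4th Saturday').
January 2022 ends with Saturday Jan 29 2022.
February 2022 ends with Saturday Feb 26 2022.
Last Saturday of March 2022: Mar 26 2022.
April 2022 ends with Saturday Apr 30 2022.
May 2022 ends with Saturday May 28 2022.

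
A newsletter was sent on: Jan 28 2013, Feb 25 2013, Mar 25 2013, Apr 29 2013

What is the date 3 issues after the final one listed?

Jul 29 2013

These are Mondays with 28, 28, 35-day gaps.
Each is the final Monday of its month — Apr 29 2013 is past the 28th, so '4th Monday' doesn't fit.
Last Monday of May 2013: May 27 2013.
June 2013 ends with Monday Jun 24 2013.
Last Monday of July 2013: Jul 29 2013.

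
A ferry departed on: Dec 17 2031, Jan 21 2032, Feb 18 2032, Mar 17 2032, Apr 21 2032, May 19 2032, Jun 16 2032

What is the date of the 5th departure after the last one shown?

All dates are Wednesdays, 35, 28, 28, 35, 28, 28 days apart.
Specifically, the 3rd Wednesday of each month.
3rd Wednesday of July 2032: Jul 21 2032.
August 2032 — 3rd Wednesday is Aug 18 2032.
September 2032 — 3rd Wednesday is Sep 15 2032.
3rd Wednesday of October 2032: Oct 20 2032.
3rd Wednesday of November 2032: Nov 17 2032.

Nov 17 2032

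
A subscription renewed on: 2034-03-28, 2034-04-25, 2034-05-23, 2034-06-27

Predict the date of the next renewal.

2034-07-25

Gaps: 28, 28, 35 days — a mix of 28 and 35. Every date is a Tuesday.
Each is the 4th Tuesday of its month.
4th Tuesday of July 2034: 2034-07-25.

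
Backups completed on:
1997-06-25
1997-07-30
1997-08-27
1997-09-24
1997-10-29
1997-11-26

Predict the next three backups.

1997-12-31, 1998-01-28, 1998-02-25

All Wednesdays; the gaps (35, 28, 28, 35, 28) vary with month length.
This is the last Wednesday of each month.
December 1997 ends with Wednesday 1997-12-31.
January 1998 ends with Wednesday 1998-01-28.
Last Wednesday of February 1998: 1998-02-25.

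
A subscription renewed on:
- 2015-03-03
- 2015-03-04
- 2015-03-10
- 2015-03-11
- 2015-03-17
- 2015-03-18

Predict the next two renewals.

2015-03-24, 2015-03-25

Every event lands on a Tuesday or Wednesday (gaps cycle 1, 6, 1, 6, 1).
So the schedule is: every Tuesday and Wednesday.
The following Tuesday is 2015-03-24.
The following Wednesday is 2015-03-25.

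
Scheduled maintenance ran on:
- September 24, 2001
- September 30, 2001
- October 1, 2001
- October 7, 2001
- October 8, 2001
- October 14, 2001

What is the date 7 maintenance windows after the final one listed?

Every event lands on a Monday or Sunday (gaps cycle 6, 1, 6, 1, 6).
So the schedule is: every Monday and Sunday.
The following Monday is October 15, 2001.
Next Sunday: October 21, 2001.
Next Monday: October 22, 2001.
Next Sunday: October 28, 2001.
The following Monday is October 29, 2001.
Next Sunday: November 4, 2001.
Next Monday: November 5, 2001.

November 5, 2001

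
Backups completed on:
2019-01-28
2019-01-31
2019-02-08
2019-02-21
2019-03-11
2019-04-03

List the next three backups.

2019-05-01, 2019-06-03, 2019-07-11

Intervals are 3, 8, 13, 18, 23 days — an arithmetic progression with common difference 5.
Next gap: 28 days. 2019-04-03 + 28 days = 2019-05-01.
Next gap: 33 days. 2019-05-01 + 33 days = 2019-06-03.
Next gap: 38 days. 2019-06-03 + 38 days = 2019-07-11.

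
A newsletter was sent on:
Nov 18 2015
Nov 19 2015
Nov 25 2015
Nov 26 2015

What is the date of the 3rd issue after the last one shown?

Dec 9 2015

Every event lands on a Wednesday or Thursday (gaps cycle 1, 6, 1).
So the schedule is: every Wednesday and Thursday.
Next Wednesday: Dec 2 2015.
Next Thursday: Dec 3 2015.
Next Wednesday: Dec 9 2015.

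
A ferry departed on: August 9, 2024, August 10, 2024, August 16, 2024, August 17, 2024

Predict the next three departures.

Gaps: 1, 6, 1 days — not constant, but cyclic with period 2.
The events fall on every Friday and Saturday.
Next Friday: August 23, 2024.
Next Saturday: August 24, 2024.
Next Friday: August 30, 2024.

August 23, 2024; August 24, 2024; August 30, 2024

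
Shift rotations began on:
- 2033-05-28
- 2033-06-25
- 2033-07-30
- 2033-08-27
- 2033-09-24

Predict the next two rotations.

2033-10-29, 2033-11-26

All Saturdays; the gaps (28, 35, 28, 28) vary with month length.
This is the last Saturday of each month.
October 2033 ends with Saturday 2033-10-29.
November 2033 ends with Saturday 2033-11-26.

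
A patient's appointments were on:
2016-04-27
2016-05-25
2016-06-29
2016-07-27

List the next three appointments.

All Wednesdays; the gaps (28, 35, 28) vary with month length.
This is the last Wednesday of each month.
Last Wednesday of August 2016: 2016-08-31.
September 2016 ends with Wednesday 2016-09-28.
October 2016 ends with Wednesday 2016-10-26.

2016-08-31, 2016-09-28, 2016-10-26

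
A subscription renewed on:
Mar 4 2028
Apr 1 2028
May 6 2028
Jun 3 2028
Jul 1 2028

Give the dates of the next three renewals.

Gaps: 28, 35, 28, 28 days — a mix of 28 and 35. Every date is a Saturday.
Each is the 1st Saturday of its month.
1st Saturday of August 2028: Aug 5 2028.
September 2028 — 1st Saturday is Sep 2 2028.
1st Saturday of October 2028: Oct 7 2028.

Aug 5 2028, Sep 2 2028, Oct 7 2028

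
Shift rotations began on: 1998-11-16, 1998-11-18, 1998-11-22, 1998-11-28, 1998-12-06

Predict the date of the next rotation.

1998-12-16

The spacing grows by 2 each time: 2, 4, 6, 8 days.
Next gap: 10 days. 1998-12-06 + 10 days = 1998-12-16.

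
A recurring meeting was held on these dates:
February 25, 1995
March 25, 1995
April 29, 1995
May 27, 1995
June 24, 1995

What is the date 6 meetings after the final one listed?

Every date is a Saturday; gaps 28, 35, 28, 28 days.
Each is the last Saturday of its month (at least one falls on the 29th or later, ruling out '4th Saturday').
Last Saturday of July 1995: July 29, 1995.
August 1995 ends with Saturday August 26, 1995.
Last Saturday of September 1995: September 30, 1995.
Last Saturday of October 1995: October 28, 1995.
Last Saturday of November 1995: November 25, 1995.
December 1995 ends with Saturday December 30, 1995.

December 30, 1995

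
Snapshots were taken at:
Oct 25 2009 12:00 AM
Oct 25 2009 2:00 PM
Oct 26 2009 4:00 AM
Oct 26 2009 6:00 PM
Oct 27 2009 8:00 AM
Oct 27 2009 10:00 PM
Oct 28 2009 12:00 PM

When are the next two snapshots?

Oct 29 2009 2:00 AM, Oct 29 2009 4:00 PM

Spacing: 14, 14, 14, 14, 14, 14 h — constant 14 h.
Oct 28 2009 12:00 PM + 14 h = Oct 29 2009 2:00 AM.
Oct 29 2009 2:00 AM + 14 h = Oct 29 2009 4:00 PM.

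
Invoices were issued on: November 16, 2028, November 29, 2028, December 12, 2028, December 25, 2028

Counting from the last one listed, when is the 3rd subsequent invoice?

The spacing is 13, 13, 13 days — always 13 days.
December 25, 2028 + 13 days = January 7, 2029.
January 7, 2029 + 13 days = January 20, 2029.
January 20, 2029 + 13 days = February 2, 2029.

February 2, 2029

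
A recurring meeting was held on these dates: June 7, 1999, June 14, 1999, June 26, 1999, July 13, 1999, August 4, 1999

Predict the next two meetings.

August 31, 1999; October 2, 1999

Gaps: 7, 12, 17, 22 days — each gap is 5 larger than the previous one.
Next gap: 27 days. August 4, 1999 + 27 days = August 31, 1999.
Next gap: 32 days. August 31, 1999 + 32 days = October 2, 1999.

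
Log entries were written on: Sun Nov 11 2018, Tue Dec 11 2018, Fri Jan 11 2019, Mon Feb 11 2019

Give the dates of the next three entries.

Mon Mar 11 2019, Thu Apr 11 2019, Sat May 11 2019

The day-of-month is always 11 (30, 31, 31 days between events).
So this recurs on the 11th of each month.
March 2019: Mon Mar 11 2019.
Next: April 2019 → Thu Apr 11 2019.
Next: May 2019 → Sat May 11 2019.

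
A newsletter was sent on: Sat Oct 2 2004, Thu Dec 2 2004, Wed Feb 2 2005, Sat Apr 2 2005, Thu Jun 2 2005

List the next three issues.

Tue Aug 2 2005, Sun Oct 2 2005, Fri Dec 2 2005

Each date is the 2nd; the gaps (61, 62, 59, 61) track the month lengths.
The rule is the 2nd of every 2 months.
Next: August 2005 → Tue Aug 2 2005.
Next: October 2005 → Sun Oct 2 2005.
Next: December 2005 → Fri Dec 2 2005.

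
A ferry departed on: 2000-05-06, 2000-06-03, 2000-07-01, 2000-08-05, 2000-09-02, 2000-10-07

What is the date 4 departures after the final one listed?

2001-02-03

Gaps: 28, 28, 35, 28, 35 days — a mix of 28 and 35. Every date is a Saturday.
Each is the 1st Saturday of its month.
November 2000 — 1st Saturday is 2000-11-04.
December 2000 — 1st Saturday is 2000-12-02.
January 2001 — 1st Saturday is 2001-01-06.
February 2001 — 1st Saturday is 2001-02-03.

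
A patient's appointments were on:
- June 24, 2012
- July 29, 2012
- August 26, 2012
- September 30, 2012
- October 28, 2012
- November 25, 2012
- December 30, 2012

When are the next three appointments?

Every date is a Sunday; gaps 35, 28, 35, 28, 28, 35 days.
Each is the last Sunday of its month (at least one falls on the 29th or later, ruling out '4th Sunday').
Last Sunday of January 2013: January 27, 2013.
February 2013 ends with Sunday February 24, 2013.
Last Sunday of March 2013: March 31, 2013.

January 27, 2013; February 24, 2013; March 31, 2013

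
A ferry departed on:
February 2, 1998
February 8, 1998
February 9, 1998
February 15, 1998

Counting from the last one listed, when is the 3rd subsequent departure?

Every event lands on a Monday or Sunday (gaps cycle 6, 1, 6).
So the schedule is: every Monday and Sunday.
Next Monday: February 16, 1998.
Next Sunday: February 22, 1998.
The following Monday is February 23, 1998.

February 23, 1998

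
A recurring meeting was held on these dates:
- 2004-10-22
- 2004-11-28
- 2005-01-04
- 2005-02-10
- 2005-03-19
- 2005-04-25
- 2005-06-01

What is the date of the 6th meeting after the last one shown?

2006-01-09

The spacing is 37, 37, 37, 37, 37, 37 days — always 37 days.
2005-06-01 + 37 days = 2005-07-08.
2005-07-08 + 37 days = 2005-08-14.
2005-08-14 + 37 days = 2005-09-20.
2005-09-20 + 37 days = 2005-10-27.
2005-10-27 + 37 days = 2005-12-03.
2005-12-03 + 37 days = 2006-01-09.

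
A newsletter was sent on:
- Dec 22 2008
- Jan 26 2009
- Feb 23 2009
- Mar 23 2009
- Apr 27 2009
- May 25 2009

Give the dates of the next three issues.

Gaps: 35, 28, 28, 35, 28 days — a mix of 28 and 35. Every date is a Monday.
Each is the 4th Monday of its month.
4th Monday of June 2009: Jun 22 2009.
4th Monday of July 2009: Jul 27 2009.
4th Monday of August 2009: Aug 24 2009.

Jun 22 2009, Jul 27 2009, Aug 24 2009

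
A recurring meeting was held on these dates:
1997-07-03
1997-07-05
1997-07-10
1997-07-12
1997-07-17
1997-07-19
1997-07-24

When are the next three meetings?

1997-07-26, 1997-07-31, 1997-08-02

Gaps: 2, 5, 2, 5, 2, 5 days — not constant, but cyclic with period 2.
The events fall on every Thursday and Saturday.
The following Saturday is 1997-07-26.
Next Thursday: 1997-07-31.
Next Saturday: 1997-08-02.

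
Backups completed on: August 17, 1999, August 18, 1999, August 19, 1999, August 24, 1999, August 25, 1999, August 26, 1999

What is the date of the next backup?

Every event lands on a Tuesday or Wednesday or Thursday (gaps cycle 1, 1, 5, 1, 1).
So the schedule is: every Tuesday, Wednesday and Thursday.
The following Tuesday is August 31, 1999.

August 31, 1999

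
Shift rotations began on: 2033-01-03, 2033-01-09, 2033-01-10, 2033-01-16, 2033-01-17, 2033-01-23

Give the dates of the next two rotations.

2033-01-24, 2033-01-30

Gaps: 6, 1, 6, 1, 6 days — not constant, but cyclic with period 2.
The events fall on every Monday and Sunday.
Next Monday: 2033-01-24.
The following Sunday is 2033-01-30.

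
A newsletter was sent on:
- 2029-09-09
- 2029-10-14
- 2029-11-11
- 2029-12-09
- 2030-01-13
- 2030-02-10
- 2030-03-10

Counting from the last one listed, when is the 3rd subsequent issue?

These are Sundays at 28- or 35-day spacing (35, 28, 28, 35, 28, 28).
The pattern: 2nd Sunday of the month.
April 2030 — 2nd Sunday is 2030-04-14.
May 2030 — 2nd Sunday is 2030-05-12.
2nd Sunday of June 2030: 2030-06-09.

2030-06-09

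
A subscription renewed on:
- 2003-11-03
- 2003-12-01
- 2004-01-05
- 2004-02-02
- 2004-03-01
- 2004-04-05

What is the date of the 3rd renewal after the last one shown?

2004-07-05

Gaps: 28, 35, 28, 28, 35 days — a mix of 28 and 35. Every date is a Monday.
Each is the 1st Monday of its month.
1st Monday of May 2004: 2004-05-03.
June 2004 — 1st Monday is 2004-06-07.
1st Monday of July 2004: 2004-07-05.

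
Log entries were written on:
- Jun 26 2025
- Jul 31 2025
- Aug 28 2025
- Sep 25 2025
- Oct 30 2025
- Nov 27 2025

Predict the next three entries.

These are Thursdays with 35, 28, 28, 35, 28-day gaps.
Each is the final Thursday of its month — Jul 31 2025 is past the 28th, so '4th Thursday' doesn't fit.
Last Thursday of December 2025: Dec 25 2025.
Last Thursday of January 2026: Jan 29 2026.
Last Thursday of February 2026: Feb 26 2026.

Dec 25 2025, Jan 29 2026, Feb 26 2026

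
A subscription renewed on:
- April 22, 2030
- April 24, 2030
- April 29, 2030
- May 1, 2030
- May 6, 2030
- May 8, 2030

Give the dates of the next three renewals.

Gaps: 2, 5, 2, 5, 2 days — not constant, but cyclic with period 2.
The events fall on every Monday and Wednesday.
The following Monday is May 13, 2030.
The following Wednesday is May 15, 2030.
The following Monday is May 20, 2030.

May 13, 2030; May 15, 2030; May 20, 2030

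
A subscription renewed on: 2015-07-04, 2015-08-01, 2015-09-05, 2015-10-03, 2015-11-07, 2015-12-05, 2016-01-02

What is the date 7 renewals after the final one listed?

2016-08-06

All dates are Saturdays, 28, 35, 28, 35, 28, 28 days apart.
Specifically, the 1st Saturday of each month.
1st Saturday of February 2016: 2016-02-06.
March 2016 — 1st Saturday is 2016-03-05.
1st Saturday of April 2016: 2016-04-02.
May 2016 — 1st Saturday is 2016-05-07.
1st Saturday of June 2016: 2016-06-04.
July 2016 — 1st Saturday is 2016-07-02.
August 2016 — 1st Saturday is 2016-08-06.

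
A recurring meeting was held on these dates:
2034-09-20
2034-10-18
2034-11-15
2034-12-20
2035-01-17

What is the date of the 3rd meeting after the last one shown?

All dates are Wednesdays, 28, 28, 35, 28 days apart.
Specifically, the 3rd Wednesday of each month.
February 2035 — 3rd Wednesday is 2035-02-21.
3rd Wednesday of March 2035: 2035-03-21.
3rd Wednesday of April 2035: 2035-04-18.

2035-04-18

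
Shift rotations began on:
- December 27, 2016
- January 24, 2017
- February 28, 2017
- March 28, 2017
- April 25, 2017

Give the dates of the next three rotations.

May 23, 2017; June 27, 2017; July 25, 2017

All dates are Tuesdays, 28, 35, 28, 28 days apart.
Specifically, the 4th Tuesday of each month.
4th Tuesday of May 2017: May 23, 2017.
4th Tuesday of June 2017: June 27, 2017.
4th Tuesday of July 2017: July 25, 2017.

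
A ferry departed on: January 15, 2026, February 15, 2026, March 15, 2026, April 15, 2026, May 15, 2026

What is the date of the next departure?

Gaps: 31, 28, 31, 30 days — not constant. Every event is on the 15th of the month.
Pattern: the 15th of each month.
Next: June 2026 → June 15, 2026.

June 15, 2026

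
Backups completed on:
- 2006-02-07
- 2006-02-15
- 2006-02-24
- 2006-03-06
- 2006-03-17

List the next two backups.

Intervals are 8, 9, 10, 11 days — an arithmetic progression with common difference 1.
Next gap: 12 days. 2006-03-17 + 12 days = 2006-03-29.
Next gap: 13 days. 2006-03-29 + 13 days = 2006-04-11.

2006-03-29, 2006-04-11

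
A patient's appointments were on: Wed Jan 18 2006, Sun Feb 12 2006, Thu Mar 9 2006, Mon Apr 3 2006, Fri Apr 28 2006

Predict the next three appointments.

Tue May 23 2006, Sat Jun 17 2006, Wed Jul 12 2006

Gaps between consecutive events: 25, 25, 25, 25 days — a constant 25-day interval.
Fri Apr 28 2006 + 25 days = Tue May 23 2006.
Tue May 23 2006 + 25 days = Sat Jun 17 2006.
Sat Jun 17 2006 + 25 days = Wed Jul 12 2006.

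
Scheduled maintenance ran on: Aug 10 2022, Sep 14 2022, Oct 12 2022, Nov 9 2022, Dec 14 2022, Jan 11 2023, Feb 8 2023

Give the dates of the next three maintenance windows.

Mar 8 2023, Apr 12 2023, May 10 2023

All dates are Wednesdays, 35, 28, 28, 35, 28, 28 days apart.
Specifically, the 2nd Wednesday of each month.
March 2023 — 2nd Wednesday is Mar 8 2023.
2nd Wednesday of April 2023: Apr 12 2023.
May 2023 — 2nd Wednesday is May 10 2023.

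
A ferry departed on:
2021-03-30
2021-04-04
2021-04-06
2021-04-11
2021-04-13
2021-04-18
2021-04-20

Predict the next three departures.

Every event lands on a Tuesday or Sunday (gaps cycle 5, 2, 5, 2, 5, 2).
So the schedule is: every Tuesday and Sunday.
The following Sunday is 2021-04-25.
The following Tuesday is 2021-04-27.
Next Sunday: 2021-05-02.

2021-04-25, 2021-04-27, 2021-05-02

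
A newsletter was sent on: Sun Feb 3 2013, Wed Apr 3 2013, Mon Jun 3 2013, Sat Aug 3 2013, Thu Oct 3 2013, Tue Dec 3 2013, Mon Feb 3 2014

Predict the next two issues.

Gaps: 59, 61, 61, 61, 61, 62 days — not constant. Every event is on the 3rd of the month.
Pattern: the 3rd of every 2 months.
April 2014: Thu Apr 3 2014.
June 2014: Tue Jun 3 2014.

Thu Apr 3 2014, Tue Jun 3 2014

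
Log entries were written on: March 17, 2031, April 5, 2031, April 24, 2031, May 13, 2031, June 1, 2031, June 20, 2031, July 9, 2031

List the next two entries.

The spacing is 19, 19, 19, 19, 19, 19 days — always 19 days.
July 9, 2031 + 19 days = July 28, 2031.
July 28, 2031 + 19 days = August 16, 2031.

July 28, 2031; August 16, 2031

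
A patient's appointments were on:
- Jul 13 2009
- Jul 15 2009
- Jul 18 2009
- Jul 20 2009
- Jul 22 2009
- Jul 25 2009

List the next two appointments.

Gaps: 2, 3, 2, 2, 3 days — not constant, but cyclic with period 3.
The events fall on every Monday, Wednesday and Saturday.
Next Monday: Jul 27 2009.
The following Wednesday is Jul 29 2009.

Jul 27 2009, Jul 29 2009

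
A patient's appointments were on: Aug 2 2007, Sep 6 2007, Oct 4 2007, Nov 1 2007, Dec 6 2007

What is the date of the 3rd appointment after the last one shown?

Mar 6 2008

Gaps: 35, 28, 28, 35 days — a mix of 28 and 35. Every date is a Thursday.
Each is the 1st Thursday of its month.
1st Thursday of January 2008: Jan 3 2008.
1st Thursday of February 2008: Feb 7 2008.
1st Thursday of March 2008: Mar 6 2008.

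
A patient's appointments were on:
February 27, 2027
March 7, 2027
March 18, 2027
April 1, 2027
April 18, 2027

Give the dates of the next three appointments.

May 8, 2027; May 31, 2027; June 26, 2027

Gaps: 8, 11, 14, 17 days — each gap is 3 larger than the previous one.
Next gap: 20 days. April 18, 2027 + 20 days = May 8, 2027.
Next gap: 23 days. May 8, 2027 + 23 days = May 31, 2027.
Next gap: 26 days. May 31, 2027 + 26 days = June 26, 2027.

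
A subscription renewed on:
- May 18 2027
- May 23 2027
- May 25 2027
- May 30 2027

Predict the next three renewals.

Jun 1 2027, Jun 6 2027, Jun 8 2027

Every event lands on a Tuesday or Sunday (gaps cycle 5, 2, 5).
So the schedule is: every Tuesday and Sunday.
The following Tuesday is Jun 1 2027.
The following Sunday is Jun 6 2027.
The following Tuesday is Jun 8 2027.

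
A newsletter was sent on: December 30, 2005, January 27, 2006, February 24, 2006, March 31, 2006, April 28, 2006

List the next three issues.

May 26, 2006; June 30, 2006; July 28, 2006

These are Fridays with 28, 28, 35, 28-day gaps.
Each is the final Friday of its month — December 30, 2005 is past the 28th, so '4th Friday' doesn't fit.
May 2006 ends with Friday May 26, 2006.
June 2006 ends with Friday June 30, 2006.
Last Friday of July 2006: July 28, 2006.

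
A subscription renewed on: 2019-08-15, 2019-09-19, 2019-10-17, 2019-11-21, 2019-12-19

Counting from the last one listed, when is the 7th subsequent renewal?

2020-07-16

All dates are Thursdays, 35, 28, 35, 28 days apart.
Specifically, the 3rd Thursday of each month.
3rd Thursday of January 2020: 2020-01-16.
February 2020 — 3rd Thursday is 2020-02-20.
March 2020 — 3rd Thursday is 2020-03-19.
3rd Thursday of April 2020: 2020-04-16.
May 2020 — 3rd Thursday is 2020-05-21.
3rd Thursday of June 2020: 2020-06-18.
3rd Thursday of July 2020: 2020-07-16.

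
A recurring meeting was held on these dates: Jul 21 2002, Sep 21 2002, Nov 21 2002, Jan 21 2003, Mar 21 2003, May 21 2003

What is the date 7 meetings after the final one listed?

Jul 21 2004

The day-of-month is always 21 (62, 61, 61, 59, 61 days between events).
So this recurs on the 21st of every 2 months.
Next: July 2003 → Jul 21 2003.
Next: September 2003 → Sep 21 2003.
November 2003: Nov 21 2003.
Next: January 2004 → Jan 21 2004.
Next: March 2004 → Mar 21 2004.
May 2004: May 21 2004.
July 2004: Jul 21 2004.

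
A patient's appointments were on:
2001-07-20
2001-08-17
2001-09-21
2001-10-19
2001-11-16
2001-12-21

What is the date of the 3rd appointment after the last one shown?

2002-03-15

These are Fridays at 28- or 35-day spacing (28, 35, 28, 28, 35).
The pattern: 3rd Friday of the month.
3rd Friday of January 2002: 2002-01-18.
February 2002 — 3rd Friday is 2002-02-15.
3rd Friday of March 2002: 2002-03-15.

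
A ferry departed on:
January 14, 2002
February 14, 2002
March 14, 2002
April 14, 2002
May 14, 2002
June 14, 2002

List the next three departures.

July 14, 2002; August 14, 2002; September 14, 2002

The day-of-month is always 14 (31, 28, 31, 30, 31 days between events).
So this recurs on the 14th of each month.
Next: July 2002 → July 14, 2002.
Next: August 2002 → August 14, 2002.
September 2002: September 14, 2002.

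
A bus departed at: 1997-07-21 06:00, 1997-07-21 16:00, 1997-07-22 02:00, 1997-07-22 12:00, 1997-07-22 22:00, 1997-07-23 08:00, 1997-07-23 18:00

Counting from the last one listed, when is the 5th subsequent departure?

1997-07-25 20:00

Gaps: 10, 10, 10, 10, 10, 10 hours — each event is 10 hours after the previous one.
1997-07-23 18:00 + 10 h = 1997-07-24 04:00.
1997-07-24 04:00 + 10 h = 1997-07-24 14:00.
1997-07-24 14:00 + 10 h = 1997-07-25 00:00.
1997-07-25 00:00 + 10 h = 1997-07-25 10:00.
1997-07-25 10:00 + 10 h = 1997-07-25 20:00.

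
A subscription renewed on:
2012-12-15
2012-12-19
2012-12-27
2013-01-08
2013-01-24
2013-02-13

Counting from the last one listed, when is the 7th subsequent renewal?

The spacing grows by 4 each time: 4, 8, 12, 16, 20 days.
Next gap: 24 days. 2013-02-13 + 24 days = 2013-03-09.
Next gap: 28 days. 2013-03-09 + 28 days = 2013-04-06.
Next gap: 32 days. 2013-04-06 + 32 days = 2013-05-08.
Next gap: 36 days. 2013-05-08 + 36 days = 2013-06-13.
Next gap: 40 days. 2013-06-13 + 40 days = 2013-07-23.
Next gap: 44 days. 2013-07-23 + 44 days = 2013-09-05.
Next gap: 48 days. 2013-09-05 + 48 days = 2013-10-23.

2013-10-23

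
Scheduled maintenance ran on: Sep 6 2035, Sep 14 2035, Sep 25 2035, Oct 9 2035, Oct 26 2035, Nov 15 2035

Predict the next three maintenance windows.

Dec 8 2035, Jan 3 2036, Feb 1 2036

Intervals are 8, 11, 14, 17, 20 days — an arithmetic progression with common difference 3.
Next gap: 23 days. Nov 15 2035 + 23 days = Dec 8 2035.
Next gap: 26 days. Dec 8 2035 + 26 days = Jan 3 2036.
Next gap: 29 days. Jan 3 2036 + 29 days = Feb 1 2036.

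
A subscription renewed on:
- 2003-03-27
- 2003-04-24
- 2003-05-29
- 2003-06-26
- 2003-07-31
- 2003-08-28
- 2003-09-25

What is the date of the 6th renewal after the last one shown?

Every date is a Thursday; gaps 28, 35, 28, 35, 28, 28 days.
Each is the last Thursday of its month (at least one falls on the 29th or later, ruling out '4th Thursday').
October 2003 ends with Thursday 2003-10-30.
November 2003 ends with Thursday 2003-11-27.
December 2003 ends with Thursday 2003-12-25.
January 2004 ends with Thursday 2004-01-29.
February 2004 ends with Thursday 2004-02-26.
Last Thursday of March 2004: 2004-03-25.

2004-03-25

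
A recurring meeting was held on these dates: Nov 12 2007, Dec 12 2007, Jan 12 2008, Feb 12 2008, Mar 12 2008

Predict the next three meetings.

Each date is the 12th; the gaps (30, 31, 31, 29) track the month lengths.
The rule is the 12th of each month.
April 2008: Apr 12 2008.
May 2008: May 12 2008.
Next: June 2008 → Jun 12 2008.

Apr 12 2008, May 12 2008, Jun 12 2008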